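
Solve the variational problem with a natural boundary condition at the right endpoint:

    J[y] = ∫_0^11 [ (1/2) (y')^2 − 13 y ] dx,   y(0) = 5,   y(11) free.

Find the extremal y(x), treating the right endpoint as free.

The Lagrangian L = (1/2) (y')^2 − 13 y gives
    ∂L/∂y = −13,   ∂L/∂y' = y'.
Euler-Lagrange: d/dx(y') − (−13) = 0, i.e. y'' + 13 = 0, so
    y(x) = −(13/2) x^2 + C1 x + C2.
Fixed left endpoint y(0) = 5 ⇒ C2 = 5.
The right endpoint x = 11 is free, so the natural (transversality) condition is ∂L/∂y' |_{x=11} = 0, i.e. y'(11) = 0.
Compute y'(x) = −13 x + C1, so y'(11) = −143 + C1 = 0 ⇒ C1 = 143.
Therefore the extremal is
    y(x) = −(13/2) x^2 + 143 x + 5.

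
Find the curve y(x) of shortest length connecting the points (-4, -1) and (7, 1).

Arc-length functional: J[y] = ∫ sqrt(1 + (y')^2) dx.
Lagrangian L = sqrt(1 + (y')^2) has no explicit y dependence, so ∂L/∂y = 0 and the Euler-Lagrange equation gives
    d/dx( y' / sqrt(1 + (y')^2) ) = 0  ⇒  y' / sqrt(1 + (y')^2) = const.
Hence y' is constant, so y(x) is affine.
Fitting the endpoints (-4, -1) and (7, 1):
    slope m = (1 − (-1)) / (7 − (-4)) = 2/11,
    intercept c = (-1) − m·(-4) = -3/11.
Extremal: y(x) = (2/11) x - 3/11.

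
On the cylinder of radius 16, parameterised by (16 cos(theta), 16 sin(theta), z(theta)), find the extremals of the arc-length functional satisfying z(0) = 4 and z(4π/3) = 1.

Parameterise the cylinder of radius R = 16 as
    r(θ) = (16 cos θ, 16 sin θ, z(θ)).
The arc-length element is
    ds = sqrt(256 + (dz/dθ)^2) dθ,
so the Lagrangian is L = sqrt(256 + z'^2).
L depends on z' only, not on z or θ, so ∂L/∂z = 0 and
    ∂L/∂z' = z' / sqrt(256 + z'^2).
The Euler-Lagrange equation gives
    d/dθ( z' / sqrt(256 + z'^2) ) = 0,
so z' is constant. Integrating once:
    z(θ) = a θ + b,
a helix on the cylinder (a straight line when the cylinder is unrolled). The constants a, b are determined by the endpoint conditions.
With endpoint conditions z(0) = 4 and z(4π/3) = 1: from z(0) = b we get b = 4, and a·4π/3 + 4 = 1 gives a = -9/(4π), so
    z(θ) = (-9/(4π)) θ + 4.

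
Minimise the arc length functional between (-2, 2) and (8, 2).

Arc-length functional: J[y] = ∫ sqrt(1 + (y')^2) dx.
Lagrangian L = sqrt(1 + (y')^2) has no explicit y dependence, so ∂L/∂y = 0 and the Euler-Lagrange equation gives
    d/dx( y' / sqrt(1 + (y')^2) ) = 0  ⇒  y' / sqrt(1 + (y')^2) = const.
Hence y' is constant, so y(x) is affine.
Fitting the endpoints (-2, 2) and (8, 2):
    slope m = (2 − 2) / (8 − (-2)) = 0,
    intercept c = 2 − m·(-2) = 2.
Extremal: y(x) = 2.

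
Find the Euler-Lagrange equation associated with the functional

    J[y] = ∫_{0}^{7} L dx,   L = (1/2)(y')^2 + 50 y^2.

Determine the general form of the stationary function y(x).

The Lagrangian is L = (1/2)(y')^2 + 50 y^2.
∂L/∂y = 100y.
∂L/∂y' = y'.
The Euler-Lagrange equation d/dx(∂L/∂y') − ∂L/∂y = 0 becomes:
    y'' - 100 y = 0
General solution: y(x) = A e^(10x) + B e^(-10x), where A and B are arbitrary constants fixed by the endpoint conditions.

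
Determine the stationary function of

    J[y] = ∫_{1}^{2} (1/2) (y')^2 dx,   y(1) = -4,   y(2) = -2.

The Lagrangian is L = (1/2) (y')^2.
Compute ∂L/∂y = 0, ∂L/∂y' = y'.
The Euler-Lagrange equation d/dx(∂L/∂y') − ∂L/∂y = 0 reduces to
    y'' = 0.
Its general solution is
    y(x) = A x + B,
with A, B fixed by the endpoint conditions.
Applying the endpoint conditions y(1) = -4 and y(2) = -2: solve A·1 + B = -4 and A·2 + B = -2. Subtracting gives A(2 − 1) = -2 − -4, so A = 2, and B = -4 − A·1 = -6. Therefore
    y(x) = 2 x - 6.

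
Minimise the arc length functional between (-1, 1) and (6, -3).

Arc-length functional: J[y] = ∫ sqrt(1 + (y')^2) dx.
Lagrangian L = sqrt(1 + (y')^2) has no explicit y dependence, so ∂L/∂y = 0 and the Euler-Lagrange equation gives
    d/dx( y' / sqrt(1 + (y')^2) ) = 0  ⇒  y' / sqrt(1 + (y')^2) = const.
Hence y' is constant, so y(x) is affine.
Fitting the endpoints (-1, 1) and (6, -3):
    slope m = ((-3) − 1) / (6 − (-1)) = -4/7,
    intercept c = 1 − m·(-1) = 3/7.
Extremal: y(x) = (-4/7) x + 3/7.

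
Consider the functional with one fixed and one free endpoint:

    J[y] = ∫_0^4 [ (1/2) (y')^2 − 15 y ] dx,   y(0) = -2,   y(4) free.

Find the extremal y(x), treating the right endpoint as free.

The Lagrangian L = (1/2) (y')^2 − 15 y gives
    ∂L/∂y = −15,   ∂L/∂y' = y'.
Euler-Lagrange: d/dx(y') − (−15) = 0, i.e. y'' + 15 = 0, so
    y(x) = −(15/2) x^2 + C1 x + C2.
Fixed left endpoint y(0) = -2 ⇒ C2 = -2.
The right endpoint x = 4 is free, so the natural (transversality) condition is ∂L/∂y' |_{x=4} = 0, i.e. y'(4) = 0.
Compute y'(x) = −15 x + C1, so y'(4) = −60 + C1 = 0 ⇒ C1 = 60.
Therefore the extremal is
    y(x) = −(15/2) x^2 + 60 x − 2.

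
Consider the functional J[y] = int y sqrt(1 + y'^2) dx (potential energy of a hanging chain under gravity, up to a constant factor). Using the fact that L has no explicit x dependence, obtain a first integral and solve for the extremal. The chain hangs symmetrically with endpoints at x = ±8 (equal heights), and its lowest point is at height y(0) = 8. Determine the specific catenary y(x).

The Lagrangian L(y, y') = y sqrt(1 + y'^2) has no explicit x dependence, so the Beltrami identity applies:
    L − y' ∂L/∂y' = C.
Compute ∂L/∂y' = y · y' / sqrt(1 + y'^2). Then
    L − y' ∂L/∂y'
    = y sqrt(1 + y'^2) − y · y'^2 / sqrt(1 + y'^2)
    = y (1 + y'^2 − y'^2) / sqrt(1 + y'^2)
    = y / sqrt(1 + y'^2) = C.
Squaring gives y^2 = C^2 (1 + y'^2), i.e.
    y'^2 = y^2 / C^2 − 1.
Separating variables,
    dy / sqrt(y^2 − C^2) = dx / C,
and integrating gives arccosh(y / C) = (x − a)/C, so
    y(x) = C cosh((x − a)/C),
the catenary. The constants C and a are fixed by the two endpoint conditions (and, for the hanging-chain problem, the length constraint selects C).
Now fit the given data. The endpoints x = ±8 are symmetric at equal height, so the catenary is even about its minimum: a = 0 and y(x) = C cosh(x/C). The lowest point is y(0) = C cosh(0) = C, and we are told y(0) = 8, so C = 8. Therefore
    y(x) = 8 cosh(x/8),
and at the endpoints
    y(±8) = 8 cosh(8/8).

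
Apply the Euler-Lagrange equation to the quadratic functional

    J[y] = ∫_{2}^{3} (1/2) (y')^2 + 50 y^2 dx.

The Lagrangian is L = (1/2) (y')^2 + 50 y^2.
Compute ∂L/∂y = 100y, ∂L/∂y' = y'.
The Euler-Lagrange equation d/dx(∂L/∂y') − ∂L/∂y = 0 reduces to
    y'' − 100 y = 0.
Its general solution is
    y(x) = A e^(10x) + B e^(−10x),
with A, B fixed by the endpoint conditions.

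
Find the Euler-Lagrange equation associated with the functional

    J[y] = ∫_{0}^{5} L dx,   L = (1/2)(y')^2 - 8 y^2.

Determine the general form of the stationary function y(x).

The Lagrangian is L = (1/2)(y')^2 - 8 y^2.
∂L/∂y = -16y.
∂L/∂y' = y'.
The Euler-Lagrange equation d/dx(∂L/∂y') − ∂L/∂y = 0 becomes:
    y'' + 16 y = 0
General solution: y(x) = A sin(4x) + B cos(4x), where A and B are arbitrary constants fixed by the endpoint conditions.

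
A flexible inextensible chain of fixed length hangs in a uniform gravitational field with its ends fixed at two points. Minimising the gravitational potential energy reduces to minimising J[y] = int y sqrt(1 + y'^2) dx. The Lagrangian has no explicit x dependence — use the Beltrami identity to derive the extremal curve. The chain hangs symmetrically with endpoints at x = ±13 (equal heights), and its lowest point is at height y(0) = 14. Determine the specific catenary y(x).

The Lagrangian L(y, y') = y sqrt(1 + y'^2) has no explicit x dependence, so the Beltrami identity applies:
    L − y' ∂L/∂y' = C.
Compute ∂L/∂y' = y · y' / sqrt(1 + y'^2). Then
    L − y' ∂L/∂y'
    = y sqrt(1 + y'^2) − y · y'^2 / sqrt(1 + y'^2)
    = y (1 + y'^2 − y'^2) / sqrt(1 + y'^2)
    = y / sqrt(1 + y'^2) = C.
Squaring gives y^2 = C^2 (1 + y'^2), i.e.
    y'^2 = y^2 / C^2 − 1.
Separating variables,
    dy / sqrt(y^2 − C^2) = dx / C,
and integrating gives arccosh(y / C) = (x − a)/C, so
    y(x) = C cosh((x − a)/C),
the catenary. The constants C and a are fixed by the two endpoint conditions (and, for the hanging-chain problem, the length constraint selects C).
Now fit the given data. The endpoints x = ±13 are symmetric at equal height, so the catenary is even about its minimum: a = 0 and y(x) = C cosh(x/C). The lowest point is y(0) = C cosh(0) = C, and we are told y(0) = 14, so C = 14. Therefore
    y(x) = 14 cosh(x/14),
and at the endpoints
    y(±13) = 14 cosh(13/14).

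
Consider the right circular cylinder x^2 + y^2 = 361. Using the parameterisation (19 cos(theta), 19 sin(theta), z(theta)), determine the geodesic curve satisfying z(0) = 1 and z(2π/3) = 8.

Parameterise the cylinder of radius R = 19 as
    r(θ) = (19 cos θ, 19 sin θ, z(θ)).
The arc-length element is
    ds = sqrt(361 + (dz/dθ)^2) dθ,
so the Lagrangian is L = sqrt(361 + z'^2).
L depends on z' only, not on z or θ, so ∂L/∂z = 0 and
    ∂L/∂z' = z' / sqrt(361 + z'^2).
The Euler-Lagrange equation gives
    d/dθ( z' / sqrt(361 + z'^2) ) = 0,
so z' is constant. Integrating once:
    z(θ) = a θ + b,
a helix on the cylinder (a straight line when the cylinder is unrolled). The constants a, b are determined by the endpoint conditions.
With endpoint conditions z(0) = 1 and z(2π/3) = 8: from z(0) = b we get b = 1, and a·2π/3 + 1 = 8 gives a = 21/(2π), so
    z(θ) = (21/(2π)) θ + 1.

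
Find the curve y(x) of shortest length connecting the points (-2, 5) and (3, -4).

Arc-length functional: J[y] = ∫ sqrt(1 + (y')^2) dx.
Lagrangian L = sqrt(1 + (y')^2) has no explicit y dependence, so ∂L/∂y = 0 and the Euler-Lagrange equation gives
    d/dx( y' / sqrt(1 + (y')^2) ) = 0  ⇒  y' / sqrt(1 + (y')^2) = const.
Hence y' is constant, so y(x) is affine.
Fitting the endpoints (-2, 5) and (3, -4):
    slope m = ((-4) − 5) / (3 − (-2)) = -9/5,
    intercept c = 5 − m·(-2) = 7/5.
Extremal: y(x) = (-9/5) x + 7/5.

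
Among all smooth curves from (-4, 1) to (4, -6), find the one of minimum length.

Arc-length functional: J[y] = ∫ sqrt(1 + (y')^2) dx.
Lagrangian L = sqrt(1 + (y')^2) has no explicit y dependence, so ∂L/∂y = 0 and the Euler-Lagrange equation gives
    d/dx( y' / sqrt(1 + (y')^2) ) = 0  ⇒  y' / sqrt(1 + (y')^2) = const.
Hence y' is constant, so y(x) is affine.
Fitting the endpoints (-4, 1) and (4, -6):
    slope m = ((-6) − 1) / (4 − (-4)) = -7/8,
    intercept c = 1 − m·(-4) = -5/2.
Extremal: y(x) = (-7/8) x - 5/2.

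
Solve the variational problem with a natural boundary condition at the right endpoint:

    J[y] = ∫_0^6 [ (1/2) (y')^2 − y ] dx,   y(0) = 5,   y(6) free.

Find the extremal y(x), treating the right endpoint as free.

The Lagrangian L = (1/2) (y')^2 − y gives
    ∂L/∂y = −1,   ∂L/∂y' = y'.
Euler-Lagrange: d/dx(y') − (−1) = 0, i.e. y'' + 1 = 0, so
    y(x) = −(1/2) x^2 + C1 x + C2.
Fixed left endpoint y(0) = 5 ⇒ C2 = 5.
The right endpoint x = 6 is free, so the natural (transversality) condition is ∂L/∂y' |_{x=6} = 0, i.e. y'(6) = 0.
Compute y'(x) = −1 x + C1, so y'(6) = −6 + C1 = 0 ⇒ C1 = 6.
Therefore the extremal is
    y(x) = −x^2/2 + 6 x + 5.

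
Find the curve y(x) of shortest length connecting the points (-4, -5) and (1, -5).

Arc-length functional: J[y] = ∫ sqrt(1 + (y')^2) dx.
Lagrangian L = sqrt(1 + (y')^2) has no explicit y dependence, so ∂L/∂y = 0 and the Euler-Lagrange equation gives
    d/dx( y' / sqrt(1 + (y')^2) ) = 0  ⇒  y' / sqrt(1 + (y')^2) = const.
Hence y' is constant, so y(x) is affine.
Fitting the endpoints (-4, -5) and (1, -5):
    slope m = ((-5) − (-5)) / (1 − (-4)) = 0,
    intercept c = (-5) − m·(-4) = -5.
Extremal: y(x) = -5.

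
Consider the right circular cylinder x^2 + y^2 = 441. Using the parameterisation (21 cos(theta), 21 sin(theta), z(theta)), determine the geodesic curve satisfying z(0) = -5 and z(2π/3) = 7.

Parameterise the cylinder of radius R = 21 as
    r(θ) = (21 cos θ, 21 sin θ, z(θ)).
The arc-length element is
    ds = sqrt(441 + (dz/dθ)^2) dθ,
so the Lagrangian is L = sqrt(441 + z'^2).
L depends on z' only, not on z or θ, so ∂L/∂z = 0 and
    ∂L/∂z' = z' / sqrt(441 + z'^2).
The Euler-Lagrange equation gives
    d/dθ( z' / sqrt(441 + z'^2) ) = 0,
so z' is constant. Integrating once:
    z(θ) = a θ + b,
a helix on the cylinder (a straight line when the cylinder is unrolled). The constants a, b are determined by the endpoint conditions.
With endpoint conditions z(0) = -5 and z(2π/3) = 7: from z(0) = b we get b = -5, and a·2π/3 + -5 = 7 gives a = 18/π, so
    z(θ) = (18/π) θ − 5.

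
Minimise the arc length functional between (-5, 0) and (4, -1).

Arc-length functional: J[y] = ∫ sqrt(1 + (y')^2) dx.
Lagrangian L = sqrt(1 + (y')^2) has no explicit y dependence, so ∂L/∂y = 0 and the Euler-Lagrange equation gives
    d/dx( y' / sqrt(1 + (y')^2) ) = 0  ⇒  y' / sqrt(1 + (y')^2) = const.
Hence y' is constant, so y(x) is affine.
Fitting the endpoints (-5, 0) and (4, -1):
    slope m = ((-1) − 0) / (4 − (-5)) = -1/9,
    intercept c = 0 − m·(-5) = -5/9.
Extremal: y(x) = (-1/9) x - 5/9.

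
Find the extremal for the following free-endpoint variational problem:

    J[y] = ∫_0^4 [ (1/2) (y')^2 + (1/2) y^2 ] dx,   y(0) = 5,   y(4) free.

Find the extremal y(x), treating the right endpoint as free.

The Lagrangian L = (1/2) (y')^2 + (1/2) y^2 gives
    ∂L/∂y = 1 y,   ∂L/∂y' = y'.
Euler-Lagrange: y'' − y = 0.
With k = 1, the general solution is
    y(x) = A cosh(x) + B sinh(x).
Fixed left endpoint y(0) = 5 ⇒ A = 5.
The right endpoint x = 4 is free, so the natural (transversality) condition is ∂L/∂y' |_{x=4} = 0, i.e. y'(4) = 0.
Compute y'(x) = A k sinh(k x) + B k cosh(k x), so
    y'(4) = A k sinh(k·4) + B k cosh(k·4) = 0
    ⇒ B = −A tanh(k·4) = − 5 tanh(1·4).
Therefore the extremal is
    y(x) = 5 cosh(1 x) − 5 tanh(1·4) sinh(1 x).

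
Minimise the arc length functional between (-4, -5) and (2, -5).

Arc-length functional: J[y] = ∫ sqrt(1 + (y')^2) dx.
Lagrangian L = sqrt(1 + (y')^2) has no explicit y dependence, so ∂L/∂y = 0 and the Euler-Lagrange equation gives
    d/dx( y' / sqrt(1 + (y')^2) ) = 0  ⇒  y' / sqrt(1 + (y')^2) = const.
Hence y' is constant, so y(x) is affine.
Fitting the endpoints (-4, -5) and (2, -5):
    slope m = ((-5) − (-5)) / (2 − (-4)) = 0,
    intercept c = (-5) − m·(-4) = -5.
Extremal: y(x) = -5.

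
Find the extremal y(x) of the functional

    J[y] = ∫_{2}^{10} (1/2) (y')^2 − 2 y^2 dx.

The Lagrangian is L = (1/2) (y')^2 − 2 y^2.
Compute ∂L/∂y = -4y, ∂L/∂y' = y'.
The Euler-Lagrange equation d/dx(∂L/∂y') − ∂L/∂y = 0 reduces to
    y'' + 4 y = 0.
Its general solution is
    y(x) = A sin(2x) + B cos(2x),
with A, B fixed by the endpoint conditions.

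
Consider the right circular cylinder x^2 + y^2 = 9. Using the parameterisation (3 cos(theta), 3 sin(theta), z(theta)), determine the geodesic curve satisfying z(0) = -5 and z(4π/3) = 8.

Parameterise the cylinder of radius R = 3 as
    r(θ) = (3 cos θ, 3 sin θ, z(θ)).
The arc-length element is
    ds = sqrt(9 + (dz/dθ)^2) dθ,
so the Lagrangian is L = sqrt(9 + z'^2).
L depends on z' only, not on z or θ, so ∂L/∂z = 0 and
    ∂L/∂z' = z' / sqrt(9 + z'^2).
The Euler-Lagrange equation gives
    d/dθ( z' / sqrt(9 + z'^2) ) = 0,
so z' is constant. Integrating once:
    z(θ) = a θ + b,
a helix on the cylinder (a straight line when the cylinder is unrolled). The constants a, b are determined by the endpoint conditions.
With endpoint conditions z(0) = -5 and z(4π/3) = 8: from z(0) = b we get b = -5, and a·4π/3 + -5 = 8 gives a = 39/(4π), so
    z(θ) = (39/(4π)) θ − 5.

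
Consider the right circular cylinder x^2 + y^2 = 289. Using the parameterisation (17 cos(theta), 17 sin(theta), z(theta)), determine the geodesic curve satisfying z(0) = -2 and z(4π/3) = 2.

Parameterise the cylinder of radius R = 17 as
    r(θ) = (17 cos θ, 17 sin θ, z(θ)).
The arc-length element is
    ds = sqrt(289 + (dz/dθ)^2) dθ,
so the Lagrangian is L = sqrt(289 + z'^2).
L depends on z' only, not on z or θ, so ∂L/∂z = 0 and
    ∂L/∂z' = z' / sqrt(289 + z'^2).
The Euler-Lagrange equation gives
    d/dθ( z' / sqrt(289 + z'^2) ) = 0,
so z' is constant. Integrating once:
    z(θ) = a θ + b,
a helix on the cylinder (a straight line when the cylinder is unrolled). The constants a, b are determined by the endpoint conditions.
With endpoint conditions z(0) = -2 and z(4π/3) = 2: from z(0) = b we get b = -2, and a·4π/3 + -2 = 2 gives a = 3/π, so
    z(θ) = (3/π) θ − 2.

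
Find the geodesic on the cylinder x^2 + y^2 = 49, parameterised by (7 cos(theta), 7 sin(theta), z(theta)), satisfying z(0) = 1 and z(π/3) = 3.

Parameterise the cylinder of radius R = 7 as
    r(θ) = (7 cos θ, 7 sin θ, z(θ)).
The arc-length element is
    ds = sqrt(49 + (dz/dθ)^2) dθ,
so the Lagrangian is L = sqrt(49 + z'^2).
L depends on z' only, not on z or θ, so ∂L/∂z = 0 and
    ∂L/∂z' = z' / sqrt(49 + z'^2).
The Euler-Lagrange equation gives
    d/dθ( z' / sqrt(49 + z'^2) ) = 0,
so z' is constant. Integrating once:
    z(θ) = a θ + b,
a helix on the cylinder (a straight line when the cylinder is unrolled). The constants a, b are determined by the endpoint conditions.
With endpoint conditions z(0) = 1 and z(π/3) = 3: from z(0) = b we get b = 1, and a·π/3 + 1 = 3 gives a = 6/π, so
    z(θ) = (6/π) θ + 1.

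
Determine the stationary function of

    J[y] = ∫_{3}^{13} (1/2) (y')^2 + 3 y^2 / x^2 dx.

The Lagrangian is L = (1/2) (y')^2 + 3 y^2 / x^2.
Compute ∂L/∂y = 6y/x^2, ∂L/∂y' = y'.
The Euler-Lagrange equation d/dx(∂L/∂y') − ∂L/∂y = 0 reduces to
    y'' − 6/x^2 · y = 0  (x > 0).
Its general solution is
    y(x) = A x^3 + B x^(-2),
with A, B fixed by the endpoint conditions.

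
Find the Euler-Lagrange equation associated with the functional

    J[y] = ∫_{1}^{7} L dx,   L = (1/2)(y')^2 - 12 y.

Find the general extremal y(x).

The Lagrangian is L = (1/2)(y')^2 - 12 y.
∂L/∂y = -12.
∂L/∂y' = y'.
The Euler-Lagrange equation d/dx(∂L/∂y') − ∂L/∂y = 0 becomes:
    y'' + 12 = 0
General solution: y(x) = -6 x^2 + A x + B, where A and B are arbitrary constants fixed by the endpoint conditions.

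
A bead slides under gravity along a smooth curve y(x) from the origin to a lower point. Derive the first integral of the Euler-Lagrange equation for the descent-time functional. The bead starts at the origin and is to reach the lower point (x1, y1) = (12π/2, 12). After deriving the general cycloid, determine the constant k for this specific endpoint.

The Lagrangian L = sqrt((1 + y'^2) / y) has no explicit x dependence, so the Beltrami identity applies:
    L − y' ∂L/∂y' = C.
Compute ∂L/∂y' = y' / sqrt(y (1 + y'^2)).
Substitute:
    sqrt((1 + y'^2)/y) − y'·y' / sqrt(y (1 + y'^2))
    = (1 + y'^2) / sqrt(y (1 + y'^2)) − y'^2 / sqrt(y (1 + y'^2))
    = 1 / sqrt(y (1 + y'^2)) = C.
Squaring and rearranging gives the first integral
    y (1 + y'^2) = 1/C^2 =: k   (constant).
Solving this first-order ODE by the substitution
    y = (k/2)(1 − cos θ)
yields the cycloid parameterisation
    x(θ) = (k/2)(θ − sin θ),   y(θ) = (k/2)(1 − cos θ).
The constant k is fixed by the endpoint condition.
Now fit the given lower endpoint (x1, y1) = (12π/2, 12). At the bottom of the first arch (θ = π), the parametric equations give
    y(π) = (k/2)(1 − cos π) = k,
    x(π) = (k/2)(π − sin π) = kπ/2.
Matching y(π) = 12 gives k = 12, consistent with x(π) = 12π/2. Therefore the specific cycloid is
    x(θ) = (12/2)(θ − sin θ),   y(θ) = (12/2)(1 − cos θ).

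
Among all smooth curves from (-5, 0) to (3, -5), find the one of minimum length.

Arc-length functional: J[y] = ∫ sqrt(1 + (y')^2) dx.
Lagrangian L = sqrt(1 + (y')^2) has no explicit y dependence, so ∂L/∂y = 0 and the Euler-Lagrange equation gives
    d/dx( y' / sqrt(1 + (y')^2) ) = 0  ⇒  y' / sqrt(1 + (y')^2) = const.
Hence y' is constant, so y(x) is affine.
Fitting the endpoints (-5, 0) and (3, -5):
    slope m = ((-5) − 0) / (3 − (-5)) = -5/8,
    intercept c = 0 − m·(-5) = -25/8.
Extremal: y(x) = (-5/8) x - 25/8.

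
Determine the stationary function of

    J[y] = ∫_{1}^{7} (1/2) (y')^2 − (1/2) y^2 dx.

The Lagrangian is L = (1/2) (y')^2 − (1/2) y^2.
Compute ∂L/∂y = -y, ∂L/∂y' = y'.
The Euler-Lagrange equation d/dx(∂L/∂y') − ∂L/∂y = 0 reduces to
    y'' + y = 0.
Its general solution is
    y(x) = A sin(x) + B cos(x),
with A, B fixed by the endpoint conditions.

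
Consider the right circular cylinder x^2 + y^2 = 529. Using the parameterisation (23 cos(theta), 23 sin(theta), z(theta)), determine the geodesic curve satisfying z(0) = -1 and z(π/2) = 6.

Parameterise the cylinder of radius R = 23 as
    r(θ) = (23 cos θ, 23 sin θ, z(θ)).
The arc-length element is
    ds = sqrt(529 + (dz/dθ)^2) dθ,
so the Lagrangian is L = sqrt(529 + z'^2).
L depends on z' only, not on z or θ, so ∂L/∂z = 0 and
    ∂L/∂z' = z' / sqrt(529 + z'^2).
The Euler-Lagrange equation gives
    d/dθ( z' / sqrt(529 + z'^2) ) = 0,
so z' is constant. Integrating once:
    z(θ) = a θ + b,
a helix on the cylinder (a straight line when the cylinder is unrolled). The constants a, b are determined by the endpoint conditions.
With endpoint conditions z(0) = -1 and z(π/2) = 6: from z(0) = b we get b = -1, and a·π/2 + -1 = 6 gives a = 14/π, so
    z(θ) = (14/π) θ − 1.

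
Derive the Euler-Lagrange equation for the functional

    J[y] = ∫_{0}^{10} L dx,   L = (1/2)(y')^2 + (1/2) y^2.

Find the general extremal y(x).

The Lagrangian is L = (1/2)(y')^2 + (1/2) y^2.
∂L/∂y = y.
∂L/∂y' = y'.
The Euler-Lagrange equation d/dx(∂L/∂y') − ∂L/∂y = 0 becomes:
    y'' - y = 0
General solution: y(x) = A e^x + B e^(-x), where A and B are arbitrary constants fixed by the endpoint conditions.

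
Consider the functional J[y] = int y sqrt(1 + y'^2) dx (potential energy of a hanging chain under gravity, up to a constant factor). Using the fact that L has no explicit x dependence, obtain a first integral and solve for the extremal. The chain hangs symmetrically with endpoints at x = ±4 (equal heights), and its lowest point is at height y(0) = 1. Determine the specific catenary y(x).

The Lagrangian L(y, y') = y sqrt(1 + y'^2) has no explicit x dependence, so the Beltrami identity applies:
    L − y' ∂L/∂y' = C.
Compute ∂L/∂y' = y · y' / sqrt(1 + y'^2). Then
    L − y' ∂L/∂y'
    = y sqrt(1 + y'^2) − y · y'^2 / sqrt(1 + y'^2)
    = y (1 + y'^2 − y'^2) / sqrt(1 + y'^2)
    = y / sqrt(1 + y'^2) = C.
Squaring gives y^2 = C^2 (1 + y'^2), i.e.
    y'^2 = y^2 / C^2 − 1.
Separating variables,
    dy / sqrt(y^2 − C^2) = dx / C,
and integrating gives arccosh(y / C) = (x − a)/C, so
    y(x) = C cosh((x − a)/C),
the catenary. The constants C and a are fixed by the two endpoint conditions (and, for the hanging-chain problem, the length constraint selects C).
Now fit the given data. The endpoints x = ±4 are symmetric at equal height, so the catenary is even about its minimum: a = 0 and y(x) = C cosh(x/C). The lowest point is y(0) = C cosh(0) = C, and we are told y(0) = 1, so C = 1. Therefore
    y(x) = cosh(x),
and at the endpoints
    y(±4) = cosh(4).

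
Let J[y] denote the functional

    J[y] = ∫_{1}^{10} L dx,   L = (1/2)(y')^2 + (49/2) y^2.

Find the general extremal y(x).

The Lagrangian is L = (1/2)(y')^2 + (49/2) y^2.
∂L/∂y = 49y.
∂L/∂y' = y'.
The Euler-Lagrange equation d/dx(∂L/∂y') − ∂L/∂y = 0 becomes:
    y'' - 49 y = 0
General solution: y(x) = A e^(7x) + B e^(-7x), where A and B are arbitrary constants fixed by the endpoint conditions.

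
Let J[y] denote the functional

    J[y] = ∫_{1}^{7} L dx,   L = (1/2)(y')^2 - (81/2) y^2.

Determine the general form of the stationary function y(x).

The Lagrangian is L = (1/2)(y')^2 - (81/2) y^2.
∂L/∂y = -81y.
∂L/∂y' = y'.
The Euler-Lagrange equation d/dx(∂L/∂y') − ∂L/∂y = 0 becomes:
    y'' + 81 y = 0
General solution: y(x) = A sin(9x) + B cos(9x), where A and B are arbitrary constants fixed by the endpoint conditions.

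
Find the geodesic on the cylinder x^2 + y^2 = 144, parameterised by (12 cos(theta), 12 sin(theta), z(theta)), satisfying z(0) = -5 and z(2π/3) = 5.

Parameterise the cylinder of radius R = 12 as
    r(θ) = (12 cos θ, 12 sin θ, z(θ)).
The arc-length element is
    ds = sqrt(144 + (dz/dθ)^2) dθ,
so the Lagrangian is L = sqrt(144 + z'^2).
L depends on z' only, not on z or θ, so ∂L/∂z = 0 and
    ∂L/∂z' = z' / sqrt(144 + z'^2).
The Euler-Lagrange equation gives
    d/dθ( z' / sqrt(144 + z'^2) ) = 0,
so z' is constant. Integrating once:
    z(θ) = a θ + b,
a helix on the cylinder (a straight line when the cylinder is unrolled). The constants a, b are determined by the endpoint conditions.
With endpoint conditions z(0) = -5 and z(2π/3) = 5: from z(0) = b we get b = -5, and a·2π/3 + -5 = 5 gives a = 15/π, so
    z(θ) = (15/π) θ − 5.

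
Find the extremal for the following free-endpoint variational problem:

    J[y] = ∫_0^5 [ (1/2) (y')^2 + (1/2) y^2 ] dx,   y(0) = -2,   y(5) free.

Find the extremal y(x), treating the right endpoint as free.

The Lagrangian L = (1/2) (y')^2 + (1/2) y^2 gives
    ∂L/∂y = 1 y,   ∂L/∂y' = y'.
Euler-Lagrange: y'' − y = 0.
With k = 1, the general solution is
    y(x) = A cosh(x) + B sinh(x).
Fixed left endpoint y(0) = -2 ⇒ A = -2.
The right endpoint x = 5 is free, so the natural (transversality) condition is ∂L/∂y' |_{x=5} = 0, i.e. y'(5) = 0.
Compute y'(x) = A k sinh(k x) + B k cosh(k x), so
    y'(5) = A k sinh(k·5) + B k cosh(k·5) = 0
    ⇒ B = −A tanh(k·5) = 2 tanh(1·5).
Therefore the extremal is
    y(x) = −2 cosh(1 x) + 2 tanh(1·5) sinh(1 x).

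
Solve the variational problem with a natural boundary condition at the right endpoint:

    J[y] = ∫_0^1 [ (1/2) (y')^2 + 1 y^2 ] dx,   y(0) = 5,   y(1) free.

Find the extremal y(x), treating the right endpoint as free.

The Lagrangian L = (1/2) (y')^2 + 1 y^2 gives
    ∂L/∂y = 2 y,   ∂L/∂y' = y'.
Euler-Lagrange: y'' − 2 y = 0.
With k = sqrt(2), the general solution is
    y(x) = A cosh(sqrt(2) x) + B sinh(sqrt(2) x).
Fixed left endpoint y(0) = 5 ⇒ A = 5.
The right endpoint x = 1 is free, so the natural (transversality) condition is ∂L/∂y' |_{x=1} = 0, i.e. y'(1) = 0.
Compute y'(x) = A k sinh(k x) + B k cosh(k x), so
    y'(1) = A k sinh(k·1) + B k cosh(k·1) = 0
    ⇒ B = −A tanh(k·1) = − 5 tanh(sqrt(2)·1).
Therefore the extremal is
    y(x) = 5 cosh(sqrt(2) x) − 5 tanh(sqrt(2)·1) sinh(sqrt(2) x).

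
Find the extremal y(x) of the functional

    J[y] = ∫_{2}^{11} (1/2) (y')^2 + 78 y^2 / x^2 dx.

The Lagrangian is L = (1/2) (y')^2 + 78 y^2 / x^2.
Compute ∂L/∂y = 156y/x^2, ∂L/∂y' = y'.
The Euler-Lagrange equation d/dx(∂L/∂y') − ∂L/∂y = 0 reduces to
    y'' − 156/x^2 · y = 0  (x > 0).
Its general solution is
    y(x) = A x^13 + B x^(-12),
with A, B fixed by the endpoint conditions.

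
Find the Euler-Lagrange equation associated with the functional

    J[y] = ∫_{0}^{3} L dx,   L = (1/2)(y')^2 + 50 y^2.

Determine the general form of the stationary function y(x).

The Lagrangian is L = (1/2)(y')^2 + 50 y^2.
∂L/∂y = 100y.
∂L/∂y' = y'.
The Euler-Lagrange equation d/dx(∂L/∂y') − ∂L/∂y = 0 becomes:
    y'' - 100 y = 0
General solution: y(x) = A e^(10x) + B e^(-10x), where A and B are arbitrary constants fixed by the endpoint conditions.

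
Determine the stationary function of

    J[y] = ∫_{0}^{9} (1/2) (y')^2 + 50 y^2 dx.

The Lagrangian is L = (1/2) (y')^2 + 50 y^2.
Compute ∂L/∂y = 100y, ∂L/∂y' = y'.
The Euler-Lagrange equation d/dx(∂L/∂y') − ∂L/∂y = 0 reduces to
    y'' − 100 y = 0.
Its general solution is
    y(x) = A e^(10x) + B e^(−10x),
with A, B fixed by the endpoint conditions.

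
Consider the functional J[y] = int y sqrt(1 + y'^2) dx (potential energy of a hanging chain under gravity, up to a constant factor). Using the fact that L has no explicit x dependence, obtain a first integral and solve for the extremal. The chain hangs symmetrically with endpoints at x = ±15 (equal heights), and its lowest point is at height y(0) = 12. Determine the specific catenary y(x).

The Lagrangian L(y, y') = y sqrt(1 + y'^2) has no explicit x dependence, so the Beltrami identity applies:
    L − y' ∂L/∂y' = C.
Compute ∂L/∂y' = y · y' / sqrt(1 + y'^2). Then
    L − y' ∂L/∂y'
    = y sqrt(1 + y'^2) − y · y'^2 / sqrt(1 + y'^2)
    = y (1 + y'^2 − y'^2) / sqrt(1 + y'^2)
    = y / sqrt(1 + y'^2) = C.
Squaring gives y^2 = C^2 (1 + y'^2), i.e.
    y'^2 = y^2 / C^2 − 1.
Separating variables,
    dy / sqrt(y^2 − C^2) = dx / C,
and integrating gives arccosh(y / C) = (x − a)/C, so
    y(x) = C cosh((x − a)/C),
the catenary. The constants C and a are fixed by the two endpoint conditions (and, for the hanging-chain problem, the length constraint selects C).
Now fit the given data. The endpoints x = ±15 are symmetric at equal height, so the catenary is even about its minimum: a = 0 and y(x) = C cosh(x/C). The lowest point is y(0) = C cosh(0) = C, and we are told y(0) = 12, so C = 12. Therefore
    y(x) = 12 cosh(x/12),
and at the endpoints
    y(±15) = 12 cosh(15/12).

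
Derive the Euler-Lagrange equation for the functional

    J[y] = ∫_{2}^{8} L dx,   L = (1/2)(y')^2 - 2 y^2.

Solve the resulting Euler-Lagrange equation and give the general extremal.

The Lagrangian is L = (1/2)(y')^2 - 2 y^2.
∂L/∂y = -4y.
∂L/∂y' = y'.
The Euler-Lagrange equation d/dx(∂L/∂y') − ∂L/∂y = 0 becomes:
    y'' + 4 y = 0
General solution: y(x) = A sin(2x) + B cos(2x), where A and B are arbitrary constants fixed by the endpoint conditions.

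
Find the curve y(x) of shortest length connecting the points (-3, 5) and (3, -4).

Arc-length functional: J[y] = ∫ sqrt(1 + (y')^2) dx.
Lagrangian L = sqrt(1 + (y')^2) has no explicit y dependence, so ∂L/∂y = 0 and the Euler-Lagrange equation gives
    d/dx( y' / sqrt(1 + (y')^2) ) = 0  ⇒  y' / sqrt(1 + (y')^2) = const.
Hence y' is constant, so y(x) is affine.
Fitting the endpoints (-3, 5) and (3, -4):
    slope m = ((-4) − 5) / (3 − (-3)) = -3/2,
    intercept c = 5 − m·(-3) = 1/2.
Extremal: y(x) = (-3/2) x + 1/2.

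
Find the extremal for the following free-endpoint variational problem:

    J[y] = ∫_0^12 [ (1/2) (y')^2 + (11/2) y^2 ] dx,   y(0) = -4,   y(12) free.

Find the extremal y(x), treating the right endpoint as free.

The Lagrangian L = (1/2) (y')^2 + (11/2) y^2 gives
    ∂L/∂y = 11 y,   ∂L/∂y' = y'.
Euler-Lagrange: y'' − 11 y = 0.
With k = sqrt(11), the general solution is
    y(x) = A cosh(sqrt(11) x) + B sinh(sqrt(11) x).
Fixed left endpoint y(0) = -4 ⇒ A = -4.
The right endpoint x = 12 is free, so the natural (transversality) condition is ∂L/∂y' |_{x=12} = 0, i.e. y'(12) = 0.
Compute y'(x) = A k sinh(k x) + B k cosh(k x), so
    y'(12) = A k sinh(k·12) + B k cosh(k·12) = 0
    ⇒ B = −A tanh(k·12) = 4 tanh(sqrt(11)·12).
Therefore the extremal is
    y(x) = −4 cosh(sqrt(11) x) + 4 tanh(sqrt(11)·12) sinh(sqrt(11) x).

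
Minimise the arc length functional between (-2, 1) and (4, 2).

Arc-length functional: J[y] = ∫ sqrt(1 + (y')^2) dx.
Lagrangian L = sqrt(1 + (y')^2) has no explicit y dependence, so ∂L/∂y = 0 and the Euler-Lagrange equation gives
    d/dx( y' / sqrt(1 + (y')^2) ) = 0  ⇒  y' / sqrt(1 + (y')^2) = const.
Hence y' is constant, so y(x) is affine.
Fitting the endpoints (-2, 1) and (4, 2):
    slope m = (2 − 1) / (4 − (-2)) = 1/6,
    intercept c = 1 − m·(-2) = 4/3.
Extremal: y(x) = (1/6) x + 4/3.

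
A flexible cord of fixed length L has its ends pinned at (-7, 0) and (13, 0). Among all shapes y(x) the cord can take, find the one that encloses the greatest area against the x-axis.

Set up the augmented Lagrangian using a multiplier λ for the length constraint:
    F(y, y') = y − λ sqrt(1 + y'^2).
F has no explicit x dependence, so the Beltrami identity yields a first integral
    F − y' ∂F/∂y' = C.
Compute ∂F/∂y' = −λ y' / sqrt(1 + y'^2). Then
    y − λ sqrt(1 + y'^2) + λ y'^2 / sqrt(1 + y'^2) = C
    ⇒  y − λ / sqrt(1 + y'^2) = C.
Solving for y' and integrating gives
    (x − a)^2 + (y − b)^2 = λ^2,
a circular arc of radius λ. The constants a, b are determined by the endpoint conditions y(-7) = y(13) = 0, and λ is fixed implicitly by the length constraint
    ∫_{-7}^{13} sqrt(1 + y'^2) dx = L.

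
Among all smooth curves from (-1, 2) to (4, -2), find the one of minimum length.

Arc-length functional: J[y] = ∫ sqrt(1 + (y')^2) dx.
Lagrangian L = sqrt(1 + (y')^2) has no explicit y dependence, so ∂L/∂y = 0 and the Euler-Lagrange equation gives
    d/dx( y' / sqrt(1 + (y')^2) ) = 0  ⇒  y' / sqrt(1 + (y')^2) = const.
Hence y' is constant, so y(x) is affine.
Fitting the endpoints (-1, 2) and (4, -2):
    slope m = ((-2) − 2) / (4 − (-1)) = -4/5,
    intercept c = 2 − m·(-1) = 6/5.
Extremal: y(x) = (-4/5) x + 6/5.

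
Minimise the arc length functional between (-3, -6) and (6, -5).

Arc-length functional: J[y] = ∫ sqrt(1 + (y')^2) dx.
Lagrangian L = sqrt(1 + (y')^2) has no explicit y dependence, so ∂L/∂y = 0 and the Euler-Lagrange equation gives
    d/dx( y' / sqrt(1 + (y')^2) ) = 0  ⇒  y' / sqrt(1 + (y')^2) = const.
Hence y' is constant, so y(x) is affine.
Fitting the endpoints (-3, -6) and (6, -5):
    slope m = ((-5) − (-6)) / (6 − (-3)) = 1/9,
    intercept c = (-6) − m·(-3) = -17/3.
Extremal: y(x) = (1/9) x - 17/3.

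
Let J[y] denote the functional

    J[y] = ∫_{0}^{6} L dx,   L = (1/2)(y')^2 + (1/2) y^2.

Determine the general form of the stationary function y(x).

The Lagrangian is L = (1/2)(y')^2 + (1/2) y^2.
∂L/∂y = y.
∂L/∂y' = y'.
The Euler-Lagrange equation d/dx(∂L/∂y') − ∂L/∂y = 0 becomes:
    y'' - y = 0
General solution: y(x) = A e^x + B e^(-x), where A and B are arbitrary constants fixed by the endpoint conditions.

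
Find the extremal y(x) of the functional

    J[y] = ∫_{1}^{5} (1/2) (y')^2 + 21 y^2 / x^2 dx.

The Lagrangian is L = (1/2) (y')^2 + 21 y^2 / x^2.
Compute ∂L/∂y = 42y/x^2, ∂L/∂y' = y'.
The Euler-Lagrange equation d/dx(∂L/∂y') − ∂L/∂y = 0 reduces to
    y'' − 42/x^2 · y = 0  (x > 0).
Its general solution is
    y(x) = A x^7 + B x^(-6),
with A, B fixed by the endpoint conditions.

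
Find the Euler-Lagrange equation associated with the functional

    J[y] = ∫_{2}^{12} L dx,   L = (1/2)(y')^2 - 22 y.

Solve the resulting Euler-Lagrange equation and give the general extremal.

The Lagrangian is L = (1/2)(y')^2 - 22 y.
∂L/∂y = -22.
∂L/∂y' = y'.
The Euler-Lagrange equation d/dx(∂L/∂y') − ∂L/∂y = 0 becomes:
    y'' + 22 = 0
General solution: y(x) = -11 x^2 + A x + B, where A and B are arbitrary constants fixed by the endpoint conditions.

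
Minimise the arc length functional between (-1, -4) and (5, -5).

Arc-length functional: J[y] = ∫ sqrt(1 + (y')^2) dx.
Lagrangian L = sqrt(1 + (y')^2) has no explicit y dependence, so ∂L/∂y = 0 and the Euler-Lagrange equation gives
    d/dx( y' / sqrt(1 + (y')^2) ) = 0  ⇒  y' / sqrt(1 + (y')^2) = const.
Hence y' is constant, so y(x) is affine.
Fitting the endpoints (-1, -4) and (5, -5):
    slope m = ((-5) − (-4)) / (5 − (-1)) = -1/6,
    intercept c = (-4) − m·(-1) = -25/6.
Extremal: y(x) = (-1/6) x - 25/6.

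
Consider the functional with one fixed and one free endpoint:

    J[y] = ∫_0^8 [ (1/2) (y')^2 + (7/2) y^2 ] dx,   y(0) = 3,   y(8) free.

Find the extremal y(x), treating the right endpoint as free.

The Lagrangian L = (1/2) (y')^2 + (7/2) y^2 gives
    ∂L/∂y = 7 y,   ∂L/∂y' = y'.
Euler-Lagrange: y'' − 7 y = 0.
With k = sqrt(7), the general solution is
    y(x) = A cosh(sqrt(7) x) + B sinh(sqrt(7) x).
Fixed left endpoint y(0) = 3 ⇒ A = 3.
The right endpoint x = 8 is free, so the natural (transversality) condition is ∂L/∂y' |_{x=8} = 0, i.e. y'(8) = 0.
Compute y'(x) = A k sinh(k x) + B k cosh(k x), so
    y'(8) = A k sinh(k·8) + B k cosh(k·8) = 0
    ⇒ B = −A tanh(k·8) = − 3 tanh(sqrt(7)·8).
Therefore the extremal is
    y(x) = 3 cosh(sqrt(7) x) − 3 tanh(sqrt(7)·8) sinh(sqrt(7) x).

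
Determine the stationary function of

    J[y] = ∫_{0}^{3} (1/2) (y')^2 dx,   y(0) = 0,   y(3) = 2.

The Lagrangian is L = (1/2) (y')^2.
Compute ∂L/∂y = 0, ∂L/∂y' = y'.
The Euler-Lagrange equation d/dx(∂L/∂y') − ∂L/∂y = 0 reduces to
    y'' = 0.
Its general solution is
    y(x) = A x + B,
with A, B fixed by the endpoint conditions.
Applying the endpoint conditions y(0) = 0 and y(3) = 2: solve A·0 + B = 0 and A·3 + B = 2. Subtracting gives A(3 − 0) = 2 − 0, so A = 2/3, and B = 0 − A·0 = 0. Therefore
    y(x) = (2/3) x.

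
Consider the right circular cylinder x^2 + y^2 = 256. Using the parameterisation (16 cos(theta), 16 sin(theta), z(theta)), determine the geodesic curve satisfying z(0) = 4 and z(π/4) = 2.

Parameterise the cylinder of radius R = 16 as
    r(θ) = (16 cos θ, 16 sin θ, z(θ)).
The arc-length element is
    ds = sqrt(256 + (dz/dθ)^2) dθ,
so the Lagrangian is L = sqrt(256 + z'^2).
L depends on z' only, not on z or θ, so ∂L/∂z = 0 and
    ∂L/∂z' = z' / sqrt(256 + z'^2).
The Euler-Lagrange equation gives
    d/dθ( z' / sqrt(256 + z'^2) ) = 0,
so z' is constant. Integrating once:
    z(θ) = a θ + b,
a helix on the cylinder (a straight line when the cylinder is unrolled). The constants a, b are determined by the endpoint conditions.
With endpoint conditions z(0) = 4 and z(π/4) = 2: from z(0) = b we get b = 4, and a·π/4 + 4 = 2 gives a = -8/π, so
    z(θ) = (-8/π) θ + 4.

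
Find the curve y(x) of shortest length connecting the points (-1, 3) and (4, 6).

Arc-length functional: J[y] = ∫ sqrt(1 + (y')^2) dx.
Lagrangian L = sqrt(1 + (y')^2) has no explicit y dependence, so ∂L/∂y = 0 and the Euler-Lagrange equation gives
    d/dx( y' / sqrt(1 + (y')^2) ) = 0  ⇒  y' / sqrt(1 + (y')^2) = const.
Hence y' is constant, so y(x) is affine.
Fitting the endpoints (-1, 3) and (4, 6):
    slope m = (6 − 3) / (4 − (-1)) = 3/5,
    intercept c = 3 − m·(-1) = 18/5.
Extremal: y(x) = (3/5) x + 18/5.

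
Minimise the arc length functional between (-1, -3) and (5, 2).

Arc-length functional: J[y] = ∫ sqrt(1 + (y')^2) dx.
Lagrangian L = sqrt(1 + (y')^2) has no explicit y dependence, so ∂L/∂y = 0 and the Euler-Lagrange equation gives
    d/dx( y' / sqrt(1 + (y')^2) ) = 0  ⇒  y' / sqrt(1 + (y')^2) = const.
Hence y' is constant, so y(x) is affine.
Fitting the endpoints (-1, -3) and (5, 2):
    slope m = (2 − (-3)) / (5 − (-1)) = 5/6,
    intercept c = (-3) − m·(-1) = -13/6.
Extremal: y(x) = (5/6) x - 13/6.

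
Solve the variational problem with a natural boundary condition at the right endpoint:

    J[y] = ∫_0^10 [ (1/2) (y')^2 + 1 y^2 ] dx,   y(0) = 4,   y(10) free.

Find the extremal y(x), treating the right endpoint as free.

The Lagrangian L = (1/2) (y')^2 + 1 y^2 gives
    ∂L/∂y = 2 y,   ∂L/∂y' = y'.
Euler-Lagrange: y'' − 2 y = 0.
With k = sqrt(2), the general solution is
    y(x) = A cosh(sqrt(2) x) + B sinh(sqrt(2) x).
Fixed left endpoint y(0) = 4 ⇒ A = 4.
The right endpoint x = 10 is free, so the natural (transversality) condition is ∂L/∂y' |_{x=10} = 0, i.e. y'(10) = 0.
Compute y'(x) = A k sinh(k x) + B k cosh(k x), so
    y'(10) = A k sinh(k·10) + B k cosh(k·10) = 0
    ⇒ B = −A tanh(k·10) = − 4 tanh(sqrt(2)·10).
Therefore the extremal is
    y(x) = 4 cosh(sqrt(2) x) − 4 tanh(sqrt(2)·10) sinh(sqrt(2) x).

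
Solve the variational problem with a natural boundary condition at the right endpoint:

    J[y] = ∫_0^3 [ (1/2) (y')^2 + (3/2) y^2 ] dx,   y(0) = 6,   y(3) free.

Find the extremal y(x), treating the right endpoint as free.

The Lagrangian L = (1/2) (y')^2 + (3/2) y^2 gives
    ∂L/∂y = 3 y,   ∂L/∂y' = y'.
Euler-Lagrange: y'' − 3 y = 0.
With k = sqrt(3), the general solution is
    y(x) = A cosh(sqrt(3) x) + B sinh(sqrt(3) x).
Fixed left endpoint y(0) = 6 ⇒ A = 6.
The right endpoint x = 3 is free, so the natural (transversality) condition is ∂L/∂y' |_{x=3} = 0, i.e. y'(3) = 0.
Compute y'(x) = A k sinh(k x) + B k cosh(k x), so
    y'(3) = A k sinh(k·3) + B k cosh(k·3) = 0
    ⇒ B = −A tanh(k·3) = − 6 tanh(sqrt(3)·3).
Therefore the extremal is
    y(x) = 6 cosh(sqrt(3) x) − 6 tanh(sqrt(3)·3) sinh(sqrt(3) x).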